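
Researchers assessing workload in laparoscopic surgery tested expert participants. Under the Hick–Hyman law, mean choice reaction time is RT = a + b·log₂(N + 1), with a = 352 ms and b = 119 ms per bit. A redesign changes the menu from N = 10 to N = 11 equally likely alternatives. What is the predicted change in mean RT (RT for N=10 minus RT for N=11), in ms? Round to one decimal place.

-14.9

RT(10) = 352 + 119·log₂(11) = 352 + 119·3.4594 = 763.6686 ms.
RT(11) = 352 + 119·log₂(12) = 352 + 119·3.5850 = 778.6150 ms.
Difference = 763.6686 − 778.6150 = -14.9464 ≈ -14.9 ms.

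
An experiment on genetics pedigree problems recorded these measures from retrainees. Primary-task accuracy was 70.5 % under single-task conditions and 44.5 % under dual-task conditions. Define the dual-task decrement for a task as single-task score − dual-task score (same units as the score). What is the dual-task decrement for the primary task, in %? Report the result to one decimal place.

Decrement = 70.5 − 44.5 = 26.0000 % ≈ 26.0 %.

26.0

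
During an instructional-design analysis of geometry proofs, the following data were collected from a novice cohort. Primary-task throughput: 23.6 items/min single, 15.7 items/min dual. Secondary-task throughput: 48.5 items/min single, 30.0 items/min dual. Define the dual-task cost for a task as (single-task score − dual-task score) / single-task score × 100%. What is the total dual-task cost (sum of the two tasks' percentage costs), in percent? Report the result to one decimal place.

Primary cost = (23.6 − 15.7) / 23.6 × 100% = 33.4746%.
Secondary cost = (48.5 − 30.0) / 48.5 × 100% = 38.1443%.
Total = 33.4746% + 38.1443% = 71.6189% ≈ 71.6%.

71.6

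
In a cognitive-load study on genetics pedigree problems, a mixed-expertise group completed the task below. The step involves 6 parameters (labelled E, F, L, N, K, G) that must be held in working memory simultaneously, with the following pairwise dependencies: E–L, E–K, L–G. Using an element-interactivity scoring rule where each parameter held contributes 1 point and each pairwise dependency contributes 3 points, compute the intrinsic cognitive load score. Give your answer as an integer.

15

Count of parameters held simultaneously: 6.
Count of pairwise dependencies listed: 3.
Element contribution: 6 × 1 = 6.
Interaction contribution: 3 × 3 = 9.
Intrinsic load = 6 + 9 = 15.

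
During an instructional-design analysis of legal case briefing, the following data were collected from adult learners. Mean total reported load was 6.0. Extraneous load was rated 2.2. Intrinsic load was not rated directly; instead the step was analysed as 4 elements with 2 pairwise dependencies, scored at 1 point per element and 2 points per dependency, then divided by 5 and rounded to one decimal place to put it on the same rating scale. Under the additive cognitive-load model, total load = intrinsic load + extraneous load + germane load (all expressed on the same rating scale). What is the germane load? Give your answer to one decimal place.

2.2

Intrinsic (element-interactivity): (4 × 1 + 2 × 2) / 5 = 8 / 5 = 1.6000 → 1.6.
germane load = total − intrinsic − extraneous
             = 6.0 − 1.6 − 2.2 = 2.2.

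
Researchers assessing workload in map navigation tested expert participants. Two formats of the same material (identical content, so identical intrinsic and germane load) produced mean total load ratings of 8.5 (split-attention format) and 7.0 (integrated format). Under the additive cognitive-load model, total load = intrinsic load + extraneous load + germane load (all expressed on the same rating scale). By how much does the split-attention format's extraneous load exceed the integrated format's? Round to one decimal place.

Intrinsic and germane load are equal across formats, so the difference in total load equals the difference in extraneous load.
Extraneous-load difference = 8.5 − 7.0 = 1.5.

1.5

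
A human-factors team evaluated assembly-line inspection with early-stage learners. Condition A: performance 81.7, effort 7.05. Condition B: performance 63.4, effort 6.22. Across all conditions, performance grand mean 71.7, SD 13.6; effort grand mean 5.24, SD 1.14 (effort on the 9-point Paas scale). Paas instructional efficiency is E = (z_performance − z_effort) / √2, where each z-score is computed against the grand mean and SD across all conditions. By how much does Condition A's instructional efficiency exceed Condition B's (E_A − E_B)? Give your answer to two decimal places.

Condition A: z_P = (81.7 − 71.7)/13.6 = 0.7353; z_E = (7.05 − 5.24)/1.14 = 1.5877; E_A = (0.7353 − 1.5877)/√2 = -0.6027.
Condition B: z_P = (63.4 − 71.7)/13.6 = -0.6103; z_E = (6.22 − 5.24)/1.14 = 0.8596; E_B = (-0.6103 − 0.8596)/√2 = -1.0394.
E_A − E_B = -0.6027 − (-1.0394) = 0.4367 ≈ 0.44.

0.44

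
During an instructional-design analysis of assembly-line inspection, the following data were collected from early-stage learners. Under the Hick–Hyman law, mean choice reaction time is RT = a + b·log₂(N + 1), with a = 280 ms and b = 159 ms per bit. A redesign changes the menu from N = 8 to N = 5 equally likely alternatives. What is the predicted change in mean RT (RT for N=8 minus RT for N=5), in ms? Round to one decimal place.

93.0

RT(8) = 280 + 159·log₂(9) = 280 + 159·3.1699 = 784.0141 ms.
RT(5) = 280 + 159·log₂(6) = 280 + 159·2.5850 = 691.0150 ms.
Difference = 784.0141 − 691.0150 = 92.9991 ≈ 93.0 ms.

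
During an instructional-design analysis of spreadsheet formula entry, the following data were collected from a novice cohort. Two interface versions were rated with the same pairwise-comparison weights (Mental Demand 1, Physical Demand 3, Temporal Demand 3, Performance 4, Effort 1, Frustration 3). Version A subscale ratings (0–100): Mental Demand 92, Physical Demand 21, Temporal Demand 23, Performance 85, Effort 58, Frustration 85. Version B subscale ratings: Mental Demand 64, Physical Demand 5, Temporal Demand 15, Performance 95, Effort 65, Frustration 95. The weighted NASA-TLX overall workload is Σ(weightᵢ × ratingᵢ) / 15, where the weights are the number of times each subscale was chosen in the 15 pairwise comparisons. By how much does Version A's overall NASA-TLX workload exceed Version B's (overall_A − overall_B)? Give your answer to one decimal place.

1.5

Version A weighted sum = 1·92 + 3·21 + 3·23 + 4·85 + 1·58 + 3·85 = 92 + 63 + 69 + 340 + 58 + 255 = 877; overall_A = 877/15 = 58.4667.
Version B weighted sum = 1·64 + 3·5 + 3·15 + 4·95 + 1·65 + 3·95 = 64 + 15 + 45 + 380 + 65 + 285 = 854; overall_B = 854/15 = 56.9333.
Difference = 58.4667 − 56.9333 = 1.5334 ≈ 1.5.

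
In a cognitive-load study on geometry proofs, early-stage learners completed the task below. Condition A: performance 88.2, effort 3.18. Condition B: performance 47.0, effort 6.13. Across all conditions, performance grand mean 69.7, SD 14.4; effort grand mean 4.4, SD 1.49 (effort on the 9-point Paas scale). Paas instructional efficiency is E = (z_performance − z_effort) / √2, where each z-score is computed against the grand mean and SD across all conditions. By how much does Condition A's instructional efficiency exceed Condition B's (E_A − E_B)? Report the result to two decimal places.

3.42

Condition A: z_P = (88.2 − 69.7)/14.4 = 1.2847; z_E = (3.18 − 4.4)/1.49 = -0.8188; E_A = (1.2847 − (-0.8188))/√2 = 1.4874.
Condition B: z_P = (47.0 − 69.7)/14.4 = -1.5764; z_E = (6.13 − 4.4)/1.49 = 1.1611; E_B = (-1.5764 − 1.1611)/√2 = -1.9357.
E_A − E_B = 1.4874 − (-1.9357) = 3.4231 ≈ 3.42.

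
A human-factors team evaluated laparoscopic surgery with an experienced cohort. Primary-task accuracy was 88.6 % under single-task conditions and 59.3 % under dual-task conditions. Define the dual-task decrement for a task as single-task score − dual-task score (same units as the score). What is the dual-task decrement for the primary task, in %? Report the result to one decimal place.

Decrement = 88.6 − 59.3 = 29.3000 % ≈ 29.3 %.

29.3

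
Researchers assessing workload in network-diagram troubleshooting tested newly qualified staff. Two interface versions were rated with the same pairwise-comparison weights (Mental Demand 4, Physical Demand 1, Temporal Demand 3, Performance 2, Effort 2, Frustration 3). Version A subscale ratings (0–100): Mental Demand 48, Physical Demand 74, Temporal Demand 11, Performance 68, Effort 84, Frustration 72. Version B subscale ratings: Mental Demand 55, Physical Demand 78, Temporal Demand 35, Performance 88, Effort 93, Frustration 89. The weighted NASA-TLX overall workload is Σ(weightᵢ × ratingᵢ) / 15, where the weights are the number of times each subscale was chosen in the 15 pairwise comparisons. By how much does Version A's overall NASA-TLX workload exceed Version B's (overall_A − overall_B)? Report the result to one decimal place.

-14.2

Version A weighted sum = 4·48 + 1·74 + 3·11 + 2·68 + 2·84 + 3·72 = 192 + 74 + 33 + 136 + 168 + 216 = 819; overall_A = 819/15 = 54.6000.
Version B weighted sum = 4·55 + 1·78 + 3·35 + 2·88 + 2·93 + 3·89 = 220 + 78 + 105 + 176 + 186 + 267 = 1032; overall_B = 1032/15 = 68.8000.
Difference = 54.6000 − 68.8000 = -14.2000 ≈ -14.2.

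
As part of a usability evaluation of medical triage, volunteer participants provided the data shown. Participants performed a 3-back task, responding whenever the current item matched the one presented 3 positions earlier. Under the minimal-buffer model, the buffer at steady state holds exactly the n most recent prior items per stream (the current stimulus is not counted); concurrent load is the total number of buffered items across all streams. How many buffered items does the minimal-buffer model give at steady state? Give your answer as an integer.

3

The buffer holds the 3 most recent prior items.
Steady-state concurrent load = 3 items.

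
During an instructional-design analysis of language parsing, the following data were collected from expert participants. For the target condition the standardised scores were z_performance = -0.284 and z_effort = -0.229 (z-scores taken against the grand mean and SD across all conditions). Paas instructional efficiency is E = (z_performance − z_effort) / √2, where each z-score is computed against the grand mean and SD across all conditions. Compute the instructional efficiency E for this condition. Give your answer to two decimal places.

-0.04

z_P − z_E = -0.284 − (-0.229) = -0.0550.
E = -0.0550 / √2 = -0.0550 / 1.41421 = -0.0389 ≈ -0.04.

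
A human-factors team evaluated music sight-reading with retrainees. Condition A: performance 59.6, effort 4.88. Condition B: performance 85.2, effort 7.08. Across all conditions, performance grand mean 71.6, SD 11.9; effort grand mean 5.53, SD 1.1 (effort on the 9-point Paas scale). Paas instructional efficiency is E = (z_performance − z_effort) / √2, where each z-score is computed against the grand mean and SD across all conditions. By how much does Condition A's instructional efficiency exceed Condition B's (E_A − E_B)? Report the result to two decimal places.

-0.11

Condition A: z_P = (59.6 − 71.6)/11.9 = -1.0084; z_E = (4.88 − 5.53)/1.1 = -0.5909; E_A = (-1.0084 − (-0.5909))/√2 = -0.2952.
Condition B: z_P = (85.2 − 71.6)/11.9 = 1.1429; z_E = (7.08 − 5.53)/1.1 = 1.4091; E_B = (1.1429 − 1.4091)/√2 = -0.1882.
E_A − E_B = -0.2952 − (-0.1882) = -0.1070 ≈ -0.11.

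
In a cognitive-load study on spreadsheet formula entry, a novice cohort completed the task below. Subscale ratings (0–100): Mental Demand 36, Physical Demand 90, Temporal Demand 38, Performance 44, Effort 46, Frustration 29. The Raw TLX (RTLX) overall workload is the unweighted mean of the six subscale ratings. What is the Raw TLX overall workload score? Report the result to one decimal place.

Sum of ratings = 36 + 90 + 38 + 44 + 46 + 29 = 283.
RTLX = 283 / 6 = 47.1667 ≈ 47.2.

47.2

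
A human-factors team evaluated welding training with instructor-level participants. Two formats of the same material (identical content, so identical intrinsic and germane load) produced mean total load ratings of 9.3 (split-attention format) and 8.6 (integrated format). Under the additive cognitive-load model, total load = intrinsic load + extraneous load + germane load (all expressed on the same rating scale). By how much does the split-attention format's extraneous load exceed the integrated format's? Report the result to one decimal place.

0.7

Intrinsic and germane load are equal across formats, so the difference in total load equals the difference in extraneous load.
Extraneous-load difference = 9.3 − 8.6 = 0.7.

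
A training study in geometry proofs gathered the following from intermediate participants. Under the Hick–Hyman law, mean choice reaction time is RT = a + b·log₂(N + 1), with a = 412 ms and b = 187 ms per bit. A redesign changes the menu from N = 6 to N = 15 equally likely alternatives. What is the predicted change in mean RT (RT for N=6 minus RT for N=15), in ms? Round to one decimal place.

-223.0

RT(6) = 412 + 187·log₂(7) = 412 + 187·2.8074 = 936.9838 ms.
RT(15) = 412 + 187·log₂(16) = 412 + 187·4.0000 = 1160.0000 ms.
Difference = 936.9838 − 1160.0000 = -223.0162 ≈ -223.0 ms.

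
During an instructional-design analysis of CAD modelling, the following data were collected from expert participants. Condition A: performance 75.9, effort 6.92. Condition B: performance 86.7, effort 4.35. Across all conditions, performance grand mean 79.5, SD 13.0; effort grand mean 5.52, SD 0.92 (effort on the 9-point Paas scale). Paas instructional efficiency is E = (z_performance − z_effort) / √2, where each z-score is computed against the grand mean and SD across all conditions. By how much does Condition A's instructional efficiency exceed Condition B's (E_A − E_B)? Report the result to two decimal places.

Condition A: z_P = (75.9 − 79.5)/13.0 = -0.2769; z_E = (6.92 − 5.52)/0.92 = 1.5217; E_A = (-0.2769 − 1.5217)/√2 = -1.2718.
Condition B: z_P = (86.7 − 79.5)/13.0 = 0.5538; z_E = (4.35 − 5.52)/0.92 = -1.2717; E_B = (0.5538 − (-1.2717))/√2 = 1.2908.
E_A − E_B = -1.2718 − 1.2908 = -2.5626 ≈ -2.56.

-2.56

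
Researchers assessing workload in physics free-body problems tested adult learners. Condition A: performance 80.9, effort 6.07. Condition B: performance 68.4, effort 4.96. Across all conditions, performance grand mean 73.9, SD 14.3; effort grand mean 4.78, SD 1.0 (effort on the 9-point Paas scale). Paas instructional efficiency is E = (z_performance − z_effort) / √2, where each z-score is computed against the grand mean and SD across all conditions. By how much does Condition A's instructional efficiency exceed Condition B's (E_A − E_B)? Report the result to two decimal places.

Condition A: z_P = (80.9 − 73.9)/14.3 = 0.4895; z_E = (6.07 − 4.78)/1.0 = 1.2900; E_A = (0.4895 − 1.2900)/√2 = -0.5660.
Condition B: z_P = (68.4 − 73.9)/14.3 = -0.3846; z_E = (4.96 − 4.78)/1.0 = 0.1800; E_B = (-0.3846 − 0.1800)/√2 = -0.3992.
E_A − E_B = -0.5660 − (-0.3992) = -0.1668 ≈ -0.17.

-0.17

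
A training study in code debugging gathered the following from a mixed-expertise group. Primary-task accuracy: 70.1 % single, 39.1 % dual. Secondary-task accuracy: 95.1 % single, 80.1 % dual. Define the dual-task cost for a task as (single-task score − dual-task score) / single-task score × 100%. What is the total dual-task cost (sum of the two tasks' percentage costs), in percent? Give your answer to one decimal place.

60.0

Primary cost = (70.1 − 39.1) / 70.1 × 100% = 44.2225%.
Secondary cost = (95.1 − 80.1) / 95.1 × 100% = 15.7729%.
Total = 44.2225% + 15.7729% = 59.9954% ≈ 60.0%.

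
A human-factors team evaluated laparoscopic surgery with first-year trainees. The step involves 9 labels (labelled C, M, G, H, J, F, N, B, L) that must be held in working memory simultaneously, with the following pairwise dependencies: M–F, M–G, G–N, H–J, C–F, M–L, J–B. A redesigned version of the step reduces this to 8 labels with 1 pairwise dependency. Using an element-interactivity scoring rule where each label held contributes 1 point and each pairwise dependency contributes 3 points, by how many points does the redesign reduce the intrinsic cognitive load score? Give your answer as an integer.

Original: 9 × 1 + 7 × 3 = 9 + 21 = 30.
Redesigned: 8 × 1 + 1 × 3 = 8 + 3 = 11.
Reduction = 30 − 11 = 19.

19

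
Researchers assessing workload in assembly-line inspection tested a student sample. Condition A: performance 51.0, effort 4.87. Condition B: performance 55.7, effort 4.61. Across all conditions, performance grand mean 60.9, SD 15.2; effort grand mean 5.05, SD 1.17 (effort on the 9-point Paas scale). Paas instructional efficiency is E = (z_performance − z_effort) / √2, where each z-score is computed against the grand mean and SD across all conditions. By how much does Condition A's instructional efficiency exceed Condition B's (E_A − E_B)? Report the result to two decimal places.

-0.38

Condition A: z_P = (51.0 − 60.9)/15.2 = -0.6513; z_E = (4.87 − 5.05)/1.17 = -0.1538; E_A = (-0.6513 − (-0.1538))/√2 = -0.3518.
Condition B: z_P = (55.7 − 60.9)/15.2 = -0.3421; z_E = (4.61 − 5.05)/1.17 = -0.3761; E_B = (-0.3421 − (-0.3761))/√2 = 0.0240.
E_A − E_B = -0.3518 − 0.0240 = -0.3758 ≈ -0.38.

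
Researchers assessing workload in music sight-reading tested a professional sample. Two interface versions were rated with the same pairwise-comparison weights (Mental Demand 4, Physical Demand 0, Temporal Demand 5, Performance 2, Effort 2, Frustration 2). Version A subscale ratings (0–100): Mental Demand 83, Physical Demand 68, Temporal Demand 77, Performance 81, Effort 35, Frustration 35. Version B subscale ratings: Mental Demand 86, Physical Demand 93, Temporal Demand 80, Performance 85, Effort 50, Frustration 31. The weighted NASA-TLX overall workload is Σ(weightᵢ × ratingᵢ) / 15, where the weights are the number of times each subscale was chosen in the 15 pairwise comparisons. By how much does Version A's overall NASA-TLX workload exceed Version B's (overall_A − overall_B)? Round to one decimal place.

-3.8

Version A weighted sum = 4·83 + 0·68 + 5·77 + 2·81 + 2·35 + 2·35 = 332 + 0 + 385 + 162 + 70 + 70 = 1019; overall_A = 1019/15 = 67.9333.
Version B weighted sum = 4·86 + 0·93 + 5·80 + 2·85 + 2·50 + 2·31 = 344 + 0 + 400 + 170 + 100 + 62 = 1076; overall_B = 1076/15 = 71.7333.
Difference = 67.9333 − 71.7333 = -3.8000 ≈ -3.8.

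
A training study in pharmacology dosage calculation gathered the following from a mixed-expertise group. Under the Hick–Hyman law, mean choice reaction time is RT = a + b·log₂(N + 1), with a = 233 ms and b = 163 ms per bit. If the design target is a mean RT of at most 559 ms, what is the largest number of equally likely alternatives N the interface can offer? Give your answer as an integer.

3

Set 233 + 163·log₂(N + 1) ≤ 559.
log₂(N + 1) ≤ (559 − 233) / 163 = 2.0000.
N + 1 ≤ 2^2.0000 = 4.0000.
N ≤ 3.0000, so the largest integer N is 3.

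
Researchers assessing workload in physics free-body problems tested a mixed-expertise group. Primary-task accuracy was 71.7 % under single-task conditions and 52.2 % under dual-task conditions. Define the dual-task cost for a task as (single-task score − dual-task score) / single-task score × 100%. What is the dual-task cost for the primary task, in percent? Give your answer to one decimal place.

27.2

Cost = (71.7 − 52.2) / 71.7 × 100%
     = 19.5000 / 71.7 × 100% = 27.1967%.
≈ 27.2%.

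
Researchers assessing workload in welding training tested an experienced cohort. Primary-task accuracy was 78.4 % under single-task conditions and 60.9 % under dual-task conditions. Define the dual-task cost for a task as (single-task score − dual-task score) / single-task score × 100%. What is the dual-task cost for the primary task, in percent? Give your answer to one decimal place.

22.3

Cost = (78.4 − 60.9) / 78.4 × 100%
     = 17.5000 / 78.4 × 100% = 22.3214%.
≈ 22.3%.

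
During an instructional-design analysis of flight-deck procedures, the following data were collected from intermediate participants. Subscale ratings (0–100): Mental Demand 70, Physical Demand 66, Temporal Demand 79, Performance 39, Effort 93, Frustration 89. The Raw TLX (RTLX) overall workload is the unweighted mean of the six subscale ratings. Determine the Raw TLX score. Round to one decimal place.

Sum of ratings = 70 + 66 + 79 + 39 + 93 + 89 = 436.
RTLX = 436 / 6 = 72.6667 ≈ 72.7.

72.7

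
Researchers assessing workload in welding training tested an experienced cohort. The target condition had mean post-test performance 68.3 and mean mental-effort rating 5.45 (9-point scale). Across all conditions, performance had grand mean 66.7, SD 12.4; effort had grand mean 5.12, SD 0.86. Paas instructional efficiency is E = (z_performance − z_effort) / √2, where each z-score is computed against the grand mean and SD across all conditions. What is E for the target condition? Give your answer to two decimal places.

-0.18

z_performance = (68.3 − 66.7) / 12.4 = 1.6000 / 12.4 = 0.1290.
z_effort = (5.45 − 5.12) / 0.86 = 0.3300 / 0.86 = 0.3837.
z_P − z_E = 0.1290 − 0.3837 = -0.2547.
E = -0.2547 / √2 = -0.2547 / 1.41421 = -0.1801 ≈ -0.18.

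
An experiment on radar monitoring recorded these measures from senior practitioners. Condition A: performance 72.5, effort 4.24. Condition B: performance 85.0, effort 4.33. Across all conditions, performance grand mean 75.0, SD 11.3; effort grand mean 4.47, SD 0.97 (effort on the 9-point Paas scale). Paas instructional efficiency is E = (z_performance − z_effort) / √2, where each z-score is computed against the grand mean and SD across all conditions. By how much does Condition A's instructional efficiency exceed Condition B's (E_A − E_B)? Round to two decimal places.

Condition A: z_P = (72.5 − 75.0)/11.3 = -0.2212; z_E = (4.24 − 4.47)/0.97 = -0.2371; E_A = (-0.2212 − (-0.2371))/√2 = 0.0112.
Condition B: z_P = (85.0 − 75.0)/11.3 = 0.8850; z_E = (4.33 − 4.47)/0.97 = -0.1443; E_B = (0.8850 − (-0.1443))/√2 = 0.7278.
E_A − E_B = 0.0112 − 0.7278 = -0.7166 ≈ -0.72.

-0.72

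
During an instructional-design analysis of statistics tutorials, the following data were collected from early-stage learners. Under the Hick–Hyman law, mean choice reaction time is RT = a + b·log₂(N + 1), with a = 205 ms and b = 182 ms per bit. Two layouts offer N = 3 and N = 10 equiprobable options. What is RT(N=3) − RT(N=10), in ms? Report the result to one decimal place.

-265.6

RT(3) = 205 + 182·log₂(4) = 205 + 182·2.0000 = 569.0000 ms.
RT(10) = 205 + 182·log₂(11) = 205 + 182·3.4594 = 834.6108 ms.
Difference = 569.0000 − 834.6108 = -265.6108 ≈ -265.6 ms.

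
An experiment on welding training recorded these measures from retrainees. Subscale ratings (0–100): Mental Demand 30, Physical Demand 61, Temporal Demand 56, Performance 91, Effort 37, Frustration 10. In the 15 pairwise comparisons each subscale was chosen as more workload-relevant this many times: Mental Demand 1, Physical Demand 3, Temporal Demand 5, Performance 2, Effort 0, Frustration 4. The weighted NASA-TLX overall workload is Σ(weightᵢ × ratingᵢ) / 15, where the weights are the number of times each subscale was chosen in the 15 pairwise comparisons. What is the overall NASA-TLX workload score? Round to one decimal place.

47.7

The tallies are the weights (they sum to 15).
Weighted sum = 1·30 + 3·61 + 5·56 + 2·91 + 0·37 + 4·10
            = 30 + 183 + 280 + 182 + 0 + 40 = 715.
Overall workload = 715 / 15 = 47.6667 ≈ 47.7.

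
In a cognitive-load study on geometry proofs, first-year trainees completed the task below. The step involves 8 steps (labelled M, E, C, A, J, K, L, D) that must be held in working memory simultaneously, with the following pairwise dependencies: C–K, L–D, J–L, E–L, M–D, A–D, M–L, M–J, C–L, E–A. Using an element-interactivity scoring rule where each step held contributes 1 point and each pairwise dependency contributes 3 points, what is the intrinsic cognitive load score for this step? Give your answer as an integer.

38

Count of steps held simultaneously: 8.
Count of pairwise dependencies listed: 10.
Element contribution: 8 × 1 = 8.
Interaction contribution: 10 × 3 = 30.
Intrinsic load = 8 + 30 = 38.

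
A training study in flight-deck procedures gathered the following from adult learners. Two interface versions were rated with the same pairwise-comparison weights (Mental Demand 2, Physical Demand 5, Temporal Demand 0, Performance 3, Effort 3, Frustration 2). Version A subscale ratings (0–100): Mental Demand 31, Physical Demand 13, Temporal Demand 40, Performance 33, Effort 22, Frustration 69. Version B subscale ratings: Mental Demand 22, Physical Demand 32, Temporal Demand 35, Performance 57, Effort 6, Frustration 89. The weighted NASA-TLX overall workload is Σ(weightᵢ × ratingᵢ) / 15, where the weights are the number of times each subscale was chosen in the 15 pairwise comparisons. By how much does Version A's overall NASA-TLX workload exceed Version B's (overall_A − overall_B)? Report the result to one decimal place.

-9.4

Version A weighted sum = 2·31 + 5·13 + 0·40 + 3·33 + 3·22 + 2·69 = 62 + 65 + 0 + 99 + 66 + 138 = 430; overall_A = 430/15 = 28.6667.
Version B weighted sum = 2·22 + 5·32 + 0·35 + 3·57 + 3·6 + 2·89 = 44 + 160 + 0 + 171 + 18 + 178 = 571; overall_B = 571/15 = 38.0667.
Difference = 28.6667 − 38.0667 = -9.4000 ≈ -9.4.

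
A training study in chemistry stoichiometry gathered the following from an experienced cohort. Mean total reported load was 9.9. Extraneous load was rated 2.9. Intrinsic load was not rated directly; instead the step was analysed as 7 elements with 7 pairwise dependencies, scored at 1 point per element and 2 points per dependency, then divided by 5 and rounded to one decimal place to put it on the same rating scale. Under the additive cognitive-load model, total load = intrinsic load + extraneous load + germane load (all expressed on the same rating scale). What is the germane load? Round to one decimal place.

2.8

Intrinsic (element-interactivity): (7 × 1 + 7 × 2) / 5 = 21 / 5 = 4.2000 → 4.2.
germane load = total − intrinsic − extraneous
             = 9.9 − 4.2 − 2.9 = 2.8.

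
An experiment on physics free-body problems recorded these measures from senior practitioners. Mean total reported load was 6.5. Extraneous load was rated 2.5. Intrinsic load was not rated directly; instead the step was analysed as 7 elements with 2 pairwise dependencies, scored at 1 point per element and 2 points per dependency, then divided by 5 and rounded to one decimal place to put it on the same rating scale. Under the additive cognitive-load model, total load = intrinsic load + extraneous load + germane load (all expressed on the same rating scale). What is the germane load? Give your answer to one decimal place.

Intrinsic (element-interactivity): (7 × 1 + 2 × 2) / 5 = 11 / 5 = 2.2000 → 2.2.
germane load = total − intrinsic − extraneous
             = 6.5 − 2.2 − 2.5 = 1.8.

1.8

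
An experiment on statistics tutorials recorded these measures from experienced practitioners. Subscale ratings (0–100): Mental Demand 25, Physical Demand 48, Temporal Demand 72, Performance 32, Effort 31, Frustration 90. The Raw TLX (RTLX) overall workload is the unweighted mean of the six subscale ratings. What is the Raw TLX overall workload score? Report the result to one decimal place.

Sum of ratings = 25 + 48 + 72 + 32 + 31 + 90 = 298.
RTLX = 298 / 6 = 49.6667 ≈ 49.7.

49.7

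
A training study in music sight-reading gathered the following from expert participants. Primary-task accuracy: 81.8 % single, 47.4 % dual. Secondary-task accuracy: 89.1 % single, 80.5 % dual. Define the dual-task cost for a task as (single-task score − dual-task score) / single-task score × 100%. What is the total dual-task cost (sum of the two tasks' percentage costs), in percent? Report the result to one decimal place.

51.7

Primary cost = (81.8 − 47.4) / 81.8 × 100% = 42.0538%.
Secondary cost = (89.1 − 80.5) / 89.1 × 100% = 9.6521%.
Total = 42.0538% + 9.6521% = 51.7059% ≈ 51.7%.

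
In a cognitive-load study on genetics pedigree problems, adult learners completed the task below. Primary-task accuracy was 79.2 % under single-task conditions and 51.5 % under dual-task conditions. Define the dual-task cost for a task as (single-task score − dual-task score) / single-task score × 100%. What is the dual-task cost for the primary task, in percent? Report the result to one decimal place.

Cost = (79.2 − 51.5) / 79.2 × 100%
     = 27.7000 / 79.2 × 100% = 34.9747%.
≈ 35.0%.

35.0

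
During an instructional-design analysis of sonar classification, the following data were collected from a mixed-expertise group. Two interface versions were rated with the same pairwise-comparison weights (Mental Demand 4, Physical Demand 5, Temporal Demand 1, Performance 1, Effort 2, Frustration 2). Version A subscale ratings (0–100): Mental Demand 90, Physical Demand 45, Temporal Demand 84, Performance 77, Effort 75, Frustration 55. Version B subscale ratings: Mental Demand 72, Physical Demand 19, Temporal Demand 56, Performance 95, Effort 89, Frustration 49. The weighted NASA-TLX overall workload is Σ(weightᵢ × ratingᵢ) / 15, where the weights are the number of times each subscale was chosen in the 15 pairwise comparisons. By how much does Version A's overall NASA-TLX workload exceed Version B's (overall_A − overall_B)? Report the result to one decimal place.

Version A weighted sum = 4·90 + 5·45 + 1·84 + 1·77 + 2·75 + 2·55 = 360 + 225 + 84 + 77 + 150 + 110 = 1006; overall_A = 1006/15 = 67.0667.
Version B weighted sum = 4·72 + 5·19 + 1·56 + 1·95 + 2·89 + 2·49 = 288 + 95 + 56 + 95 + 178 + 98 = 810; overall_B = 810/15 = 54.0000.
Difference = 67.0667 − 54.0000 = 13.0667 ≈ 13.1.

13.1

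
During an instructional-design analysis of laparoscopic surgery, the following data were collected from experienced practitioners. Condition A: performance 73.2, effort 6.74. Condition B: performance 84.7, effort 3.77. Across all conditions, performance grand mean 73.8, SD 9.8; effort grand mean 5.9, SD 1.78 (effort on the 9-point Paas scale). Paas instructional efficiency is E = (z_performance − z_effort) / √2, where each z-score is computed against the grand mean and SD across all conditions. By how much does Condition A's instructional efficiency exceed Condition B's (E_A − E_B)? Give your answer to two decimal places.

-2.01

Condition A: z_P = (73.2 − 73.8)/9.8 = -0.0612; z_E = (6.74 − 5.9)/1.78 = 0.4719; E_A = (-0.0612 − 0.4719)/√2 = -0.3770.
Condition B: z_P = (84.7 − 73.8)/9.8 = 1.1122; z_E = (3.77 − 5.9)/1.78 = -1.1966; E_B = (1.1122 − (-1.1966))/√2 = 1.6326.
E_A − E_B = -0.3770 − 1.6326 = -2.0096 ≈ -2.01.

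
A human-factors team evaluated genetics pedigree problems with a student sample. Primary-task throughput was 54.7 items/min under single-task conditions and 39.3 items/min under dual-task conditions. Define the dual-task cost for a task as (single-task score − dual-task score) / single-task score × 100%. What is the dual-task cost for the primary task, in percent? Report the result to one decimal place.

Cost = (54.7 − 39.3) / 54.7 × 100%
     = 15.4000 / 54.7 × 100% = 28.1536%.
≈ 28.2%.

28.2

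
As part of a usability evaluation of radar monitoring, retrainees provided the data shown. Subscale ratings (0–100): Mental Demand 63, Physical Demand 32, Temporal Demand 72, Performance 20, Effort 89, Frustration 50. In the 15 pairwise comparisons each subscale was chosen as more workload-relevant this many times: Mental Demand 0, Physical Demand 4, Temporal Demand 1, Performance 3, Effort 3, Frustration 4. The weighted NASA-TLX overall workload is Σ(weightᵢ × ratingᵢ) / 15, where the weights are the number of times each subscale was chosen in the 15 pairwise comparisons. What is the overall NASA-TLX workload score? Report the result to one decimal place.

The tallies are the weights (they sum to 15).
Weighted sum = 0·63 + 4·32 + 1·72 + 3·20 + 3·89 + 4·50
            = 0 + 128 + 72 + 60 + 267 + 200 = 727.
Overall workload = 727 / 15 = 48.4667 ≈ 48.5.

48.5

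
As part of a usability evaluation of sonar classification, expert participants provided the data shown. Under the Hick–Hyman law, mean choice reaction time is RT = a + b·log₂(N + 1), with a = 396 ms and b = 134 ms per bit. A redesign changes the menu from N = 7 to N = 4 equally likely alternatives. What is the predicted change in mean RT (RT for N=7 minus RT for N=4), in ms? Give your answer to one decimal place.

RT(7) = 396 + 134·log₂(8) = 396 + 134·3.0000 = 798.0000 ms.
RT(4) = 396 + 134·log₂(5) = 396 + 134·2.3219 = 707.1346 ms.
Difference = 798.0000 − 707.1346 = 90.8654 ≈ 90.9 ms.

90.9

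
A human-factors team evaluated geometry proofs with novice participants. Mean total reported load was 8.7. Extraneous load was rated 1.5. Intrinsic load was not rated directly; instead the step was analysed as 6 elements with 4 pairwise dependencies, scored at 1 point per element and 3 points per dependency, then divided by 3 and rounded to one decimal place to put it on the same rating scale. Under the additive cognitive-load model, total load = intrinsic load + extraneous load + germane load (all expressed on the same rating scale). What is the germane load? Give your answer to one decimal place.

Intrinsic (element-interactivity): (6 × 1 + 4 × 3) / 3 = 18 / 3 = 6.0000 → 6.0.
germane load = total − intrinsic − extraneous
             = 8.7 − 6.0 − 1.5 = 1.2.

1.2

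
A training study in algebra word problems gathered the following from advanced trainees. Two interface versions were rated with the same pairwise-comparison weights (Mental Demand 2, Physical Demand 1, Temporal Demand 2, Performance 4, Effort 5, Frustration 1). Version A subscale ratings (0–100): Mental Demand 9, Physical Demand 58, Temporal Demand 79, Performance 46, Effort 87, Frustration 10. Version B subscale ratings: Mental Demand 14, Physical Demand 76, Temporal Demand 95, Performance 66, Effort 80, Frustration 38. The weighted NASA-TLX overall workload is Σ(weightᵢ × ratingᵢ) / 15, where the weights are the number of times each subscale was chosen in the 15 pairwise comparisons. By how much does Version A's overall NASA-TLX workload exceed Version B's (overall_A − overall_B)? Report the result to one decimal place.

-8.9

Version A weighted sum = 2·9 + 1·58 + 2·79 + 4·46 + 5·87 + 1·10 = 18 + 58 + 158 + 184 + 435 + 10 = 863; overall_A = 863/15 = 57.5333.
Version B weighted sum = 2·14 + 1·76 + 2·95 + 4·66 + 5·80 + 1·38 = 28 + 76 + 190 + 264 + 400 + 38 = 996; overall_B = 996/15 = 66.4000.
Difference = 57.5333 − 66.4000 = -8.8667 ≈ -8.9.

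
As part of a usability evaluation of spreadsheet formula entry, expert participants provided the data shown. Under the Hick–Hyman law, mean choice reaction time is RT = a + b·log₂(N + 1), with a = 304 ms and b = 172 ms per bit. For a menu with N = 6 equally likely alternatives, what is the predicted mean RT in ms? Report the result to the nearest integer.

log₂(6 + 1) = log₂(7) = 2.8074.
RT = 304 + 172 × 2.8074 = 304 + 482.8728 = 786.8728 ms.
≈ 787 ms.

787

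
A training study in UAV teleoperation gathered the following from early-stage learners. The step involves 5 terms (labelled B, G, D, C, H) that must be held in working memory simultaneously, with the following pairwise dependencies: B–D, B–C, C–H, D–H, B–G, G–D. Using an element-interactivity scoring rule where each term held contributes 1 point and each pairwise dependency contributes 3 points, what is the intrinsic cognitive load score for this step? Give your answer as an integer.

Count of terms held simultaneously: 5.
Count of pairwise dependencies listed: 6.
Element contribution: 5 × 1 = 5.
Interaction contribution: 6 × 3 = 18.
Intrinsic load = 5 + 18 = 23.

23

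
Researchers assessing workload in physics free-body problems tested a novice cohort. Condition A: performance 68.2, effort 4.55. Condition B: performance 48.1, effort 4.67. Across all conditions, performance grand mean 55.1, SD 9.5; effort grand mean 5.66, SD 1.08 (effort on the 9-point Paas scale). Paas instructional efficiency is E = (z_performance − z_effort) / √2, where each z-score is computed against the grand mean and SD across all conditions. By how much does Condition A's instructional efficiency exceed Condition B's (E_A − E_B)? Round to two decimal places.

Condition A: z_P = (68.2 − 55.1)/9.5 = 1.3789; z_E = (4.55 − 5.66)/1.08 = -1.0278; E_A = (1.3789 − (-1.0278))/√2 = 1.7018.
Condition B: z_P = (48.1 − 55.1)/9.5 = -0.7368; z_E = (4.67 − 5.66)/1.08 = -0.9167; E_B = (-0.7368 − (-0.9167))/√2 = 0.1272.
E_A − E_B = 1.7018 − 0.1272 = 1.5746 ≈ 1.57.

1.57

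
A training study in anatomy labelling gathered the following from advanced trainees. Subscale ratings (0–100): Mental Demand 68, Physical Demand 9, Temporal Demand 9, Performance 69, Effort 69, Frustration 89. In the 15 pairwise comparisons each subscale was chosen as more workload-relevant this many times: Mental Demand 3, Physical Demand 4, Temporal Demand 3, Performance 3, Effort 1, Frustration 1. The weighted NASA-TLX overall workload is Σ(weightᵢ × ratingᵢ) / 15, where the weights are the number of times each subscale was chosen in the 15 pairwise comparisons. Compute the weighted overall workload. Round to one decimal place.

The tallies are the weights (they sum to 15).
Weighted sum = 3·68 + 4·9 + 3·9 + 3·69 + 1·69 + 1·89
            = 204 + 36 + 27 + 207 + 69 + 89 = 632.
Overall workload = 632 / 15 = 42.1333 ≈ 42.1.

42.1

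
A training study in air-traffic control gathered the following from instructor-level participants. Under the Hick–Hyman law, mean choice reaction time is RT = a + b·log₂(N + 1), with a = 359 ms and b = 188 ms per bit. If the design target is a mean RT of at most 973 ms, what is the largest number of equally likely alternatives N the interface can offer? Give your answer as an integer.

8

Set 359 + 188·log₂(N + 1) ≤ 973.
log₂(N + 1) ≤ (973 − 359) / 188 = 3.2660.
N + 1 ≤ 2^3.2660 = 9.6198.
N ≤ 8.6198, so the largest integer N is 8.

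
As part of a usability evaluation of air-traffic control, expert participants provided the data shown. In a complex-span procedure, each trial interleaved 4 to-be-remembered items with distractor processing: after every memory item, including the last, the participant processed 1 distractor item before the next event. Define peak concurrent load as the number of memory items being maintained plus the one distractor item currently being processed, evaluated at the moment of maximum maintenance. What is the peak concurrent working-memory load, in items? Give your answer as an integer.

5

Maintenance is greatest during the distractor(s) after memory item 4: all 4 memory items are being held.
One distractor item is concurrently being processed.
Peak concurrent load = 4 + 1 = 5 items.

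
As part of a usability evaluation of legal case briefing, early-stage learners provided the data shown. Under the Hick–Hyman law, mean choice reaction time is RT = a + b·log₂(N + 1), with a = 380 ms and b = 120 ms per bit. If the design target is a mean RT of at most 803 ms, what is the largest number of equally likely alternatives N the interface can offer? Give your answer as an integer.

Set 380 + 120·log₂(N + 1) ≤ 803.
log₂(N + 1) ≤ (803 − 380) / 120 = 3.5250.
N + 1 ≤ 2^3.5250 = 11.5115.
N ≤ 10.5115, so the largest integer N is 10.

10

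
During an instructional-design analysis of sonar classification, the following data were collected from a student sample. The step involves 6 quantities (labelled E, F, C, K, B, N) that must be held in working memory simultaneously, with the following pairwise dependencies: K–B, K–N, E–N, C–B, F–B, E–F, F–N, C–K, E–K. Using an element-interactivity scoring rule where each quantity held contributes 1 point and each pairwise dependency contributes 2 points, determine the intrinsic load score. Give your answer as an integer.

24

Count of quantities held simultaneously: 6.
Count of pairwise dependencies listed: 9.
Element contribution: 6 × 1 = 6.
Interaction contribution: 9 × 2 = 18.
Intrinsic load = 6 + 18 = 24.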